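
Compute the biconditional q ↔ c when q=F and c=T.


Biconditional is true when both operands have the same truth value.
Substitute: q=F, c=T.
F ↔ T evaluates to F.

F


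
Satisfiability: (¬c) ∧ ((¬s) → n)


Search for a satisfying assignment over {c, n, s}.
Try c=F, n=T, s=F: the formula evaluates to T.
A satisfying assignment exists.

Satisfiable.


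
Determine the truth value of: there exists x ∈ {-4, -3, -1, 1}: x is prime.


Evaluate the predicate on each element: -4:F, -3:F, -1:F, 1:F.
No element satisfies the predicate.

F


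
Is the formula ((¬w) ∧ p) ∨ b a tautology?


Build the truth table over {b, p, w}:
b | p | w | φ
-------------
F | F | F | F
T | F | F | T
F | T | F | T
T | T | F | T
F | F | T | F
T | F | T | T
F | T | T | F
T | T | T | T
Counterexample at row 1: with b=F, p=F, w=F, the formula is F.

No, it is not a tautology.


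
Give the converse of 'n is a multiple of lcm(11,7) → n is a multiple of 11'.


The converse of (P → Q) is (Q → P). It is not in general equivalent to the original.
Here P = 'n is a multiple of lcm(11,7)' and Q = 'n is a multiple of 11'.

If n is a multiple of 11, then n is a multiple of lcm(11,7).


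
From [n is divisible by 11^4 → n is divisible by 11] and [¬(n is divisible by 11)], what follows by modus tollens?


Modus tollens: from (P → Q) and ¬Q, infer ¬P.
Q = 'n is divisible by 11' is denied; since P → Q, P must also fail.

Not (n is divisible by 11^4).


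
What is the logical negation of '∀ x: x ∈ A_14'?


¬(∀ x: φ) = ∃ x: ¬φ, and ¬(∃ x: φ) = ∀ x: ¬φ.
Apply to the universal statement.

∃ x: ¬(x ∈ A_14)


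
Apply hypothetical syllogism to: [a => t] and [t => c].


Hypothetical syllogism: from (P → Q) and (Q → R), infer (P → R).
Chain the two implications through the shared middle term 't'.

a => c


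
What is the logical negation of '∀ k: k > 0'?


¬(∀ x: φ) = ∃ x: ¬φ, and ¬(∃ x: φ) = ∀ x: ¬φ.
Apply to the universal statement.

∃ k: ¬(k > 0)


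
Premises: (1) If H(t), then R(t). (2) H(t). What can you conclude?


Modus ponens: from (P → Q) and P, infer Q.
P = 'H(t)' is asserted, and P → Q holds, so Q follows.

R(t).


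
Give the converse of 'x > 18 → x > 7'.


The converse of (P → Q) is (Q → P). It is not in general equivalent to the original.
Here P = 'x > 18' and Q = 'x > 7'.

If x > 7, then x > 18.


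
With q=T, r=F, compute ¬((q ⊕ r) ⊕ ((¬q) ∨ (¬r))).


Substitute q=T, r=F:
q ⊕ r = T ⊕ F = T
¬q = F
¬r = T
(¬q) ∨ (¬r) = F ∨ T = T
(q ⊕ r) ⊕ ((¬q) ∨ (¬r)) = T ⊕ T = F
¬((q ⊕ r) ⊕ ((¬q) ∨ (¬r))) = T

T


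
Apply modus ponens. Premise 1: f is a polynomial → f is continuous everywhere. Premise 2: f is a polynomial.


Modus ponens: from (P → Q) and P, infer Q.
P = 'f is a polynomial' is asserted, and P → Q holds, so Q follows.

f is continuous everywhere.


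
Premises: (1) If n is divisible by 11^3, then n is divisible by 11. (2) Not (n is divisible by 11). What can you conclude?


Modus tollens: from (P → Q) and ¬Q, infer ¬P.
Q = 'n is divisible by 11' is denied; since P → Q, P must also fail.

Not (n is divisible by 11^3).


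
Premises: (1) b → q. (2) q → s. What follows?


Hypothetical syllogism: from (P → Q) and (Q → R), infer (P → R).
Chain the two implications through the shared middle term 'q'.

b → s


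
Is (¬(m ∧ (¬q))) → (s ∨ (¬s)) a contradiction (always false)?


Truth table over {m, q, s}:
m | q | s | φ
-------------
F | F | F | T
T | F | F | T
F | T | F | T
T | T | F | T
F | F | T | T
T | F | T | T
F | T | T | T
T | T | T | T
Satisfying assignment at row 1: m=F, q=F, s=F gives T.

No, it is not a contradiction.


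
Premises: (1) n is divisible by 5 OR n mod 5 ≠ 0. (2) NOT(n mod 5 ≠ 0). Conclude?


Disjunctive syllogism: from (P ∨ Q) and ¬P, infer Q.
One disjunct, 'n mod 5 ≠ 0', is ruled out; the other must hold.

n is divisible by 5


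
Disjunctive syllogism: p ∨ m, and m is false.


Disjunctive syllogism: from (P ∨ Q) and ¬P, infer Q.
One disjunct, 'm', is ruled out; the other must hold.

p


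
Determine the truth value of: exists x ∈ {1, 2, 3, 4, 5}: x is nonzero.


Evaluate the predicate on each element: 1:True, 2:True, 3:True, 4:True, 5:True.
Witness x = 1 satisfies the predicate.

True


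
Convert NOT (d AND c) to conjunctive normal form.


Step 1: Apply De Morgan: ¬(d ∧ c) = ¬d ∨ ¬c.

(NOT d) OR (NOT c)


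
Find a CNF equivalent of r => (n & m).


Step 1: Rewrite r → (n ∧ m) as ¬r ∨ (n ∧ m).
Step 2: Distribute ∨ over ∧.

((~r) | n) & ((~r) | m)


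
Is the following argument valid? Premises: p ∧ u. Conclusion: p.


This matches the form of conjunction elimination: the conclusion follows in every model of the premises.

Valid.


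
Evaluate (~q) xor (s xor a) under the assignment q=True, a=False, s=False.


Substitute q=True, a=False, s=False:
~q = False
s xor a = False xor False = False
(~q) xor (s xor a) = False xor False = False

False


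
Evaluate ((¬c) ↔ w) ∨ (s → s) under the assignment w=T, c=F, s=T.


Substitute w=T, c=F, s=T:
¬c = T
(¬c) ↔ w = T ↔ T = T
s → s = T → T = T
((¬c) ↔ w) ∨ (s → s) = T ∨ T = T

T


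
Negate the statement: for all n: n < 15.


¬(for all x: φ) = there exists x: ¬φ, and ¬(there exists x: φ) = for all x: ¬φ.
Apply to the universal statement.

there exists n: NOT(n < 15)


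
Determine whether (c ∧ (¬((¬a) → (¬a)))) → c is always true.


Build the truth table over {a, c}:
a | c | φ
---------
F | F | T
T | F | T
F | T | T
T | T | T
Every row evaluates to true.

Yes, it is a tautology.


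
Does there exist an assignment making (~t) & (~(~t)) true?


Check all 2 assignments over {t}:
t | φ
-----
False | False
True | False
No assignment makes the formula true.

Unsatisfiable.


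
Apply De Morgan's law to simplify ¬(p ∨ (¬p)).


De Morgan: the negation of a disjunction is the conjunction of the negations.
Distribute ¬ across ∨, flipping it to ∧, and negate each literal.

(¬p) ∧ p


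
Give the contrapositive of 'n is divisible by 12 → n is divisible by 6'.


The contrapositive of (P → Q) is (¬Q → ¬P); it is logically equivalent to the original.
Here P = 'n is divisible by 12' and Q = 'n is divisible by 6'.

If not (n is divisible by 6), then not (n is divisible by 12).


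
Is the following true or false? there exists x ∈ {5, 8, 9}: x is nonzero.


Evaluate the predicate on each element: 5:T, 8:T, 9:T.
Witness x = 5 satisfies the predicate.

T


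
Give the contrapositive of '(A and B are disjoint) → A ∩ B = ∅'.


The contrapositive of (P → Q) is (¬Q → ¬P); it is logically equivalent to the original.
Here P = '(A and B are disjoint)' and Q = 'A ∩ B = ∅'.

If not (A ∩ B = ∅), then not ((A and B are disjoint)).


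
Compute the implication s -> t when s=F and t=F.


Implication is false only when antecedent is true and consequent is false.
Substitute: s=F, t=F.
F -> F evaluates to T.

T


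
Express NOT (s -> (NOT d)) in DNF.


Step 1: Rewrite implication then negate: ¬(¬s ∨ (¬d)) = s ∧ ¬(¬d).
Step 2: Eliminate any double negations (¬¬X = X).

s AND d


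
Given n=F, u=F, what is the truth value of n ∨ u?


Disjunction is false only when both operands are false.
Substitute: n=F, u=F.
F ∨ F evaluates to F.

F


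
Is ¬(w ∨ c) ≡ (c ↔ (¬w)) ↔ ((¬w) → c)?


Compare truth tables:
c | w | φ | ψ
-------------
F | F | T | T
T | F | F | T
F | T | F | T
T | T | F | F
They differ at row 2 (c=T, w=F): φ=F but ψ=T.

No, they are not logically equivalent.


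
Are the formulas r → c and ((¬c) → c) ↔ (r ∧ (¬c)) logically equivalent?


Compare truth tables:
c | r | φ | ψ
-------------
F | F | T | T
T | F | T | F
F | T | F | F
T | T | T | F
They differ at row 2 (c=T, r=F): φ=T but ψ=F.

No, they are not logically equivalent.


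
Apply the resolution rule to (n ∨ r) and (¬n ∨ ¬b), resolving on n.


The clauses contain complementary literals n and ¬n.
Resolution eliminates this pair and disjoins the remaining literals (merging duplicates).

(r ∨ ¬b)


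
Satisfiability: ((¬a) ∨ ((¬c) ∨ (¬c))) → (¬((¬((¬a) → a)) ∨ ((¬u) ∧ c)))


Search for a satisfying assignment over {a, c, u}.
Try a=T, c=F, u=F: the formula evaluates to T.
A satisfying assignment exists.

Satisfiable.


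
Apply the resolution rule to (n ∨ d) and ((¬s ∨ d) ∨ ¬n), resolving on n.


The clauses contain complementary literals n and ¬n.
Resolution eliminates this pair and disjoins the remaining literals (merging duplicates).

(d ∨ ¬s)


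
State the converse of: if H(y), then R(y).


The converse of (P → Q) is (Q → P). It is not in general equivalent to the original.
Here P = 'H(y)' and Q = 'R(y)'.

If R(y), then H(y).


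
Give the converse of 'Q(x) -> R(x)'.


The converse of (P → Q) is (Q → P). It is not in general equivalent to the original.
Here P = 'Q(x)' and Q = 'R(x)'.

If R(x), then Q(x).


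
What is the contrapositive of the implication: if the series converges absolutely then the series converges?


The contrapositive of (P → Q) is (¬Q → ¬P); it is logically equivalent to the original.
Here P = 'the series converges absolutely' and Q = 'the series converges'.

If not (the series converges), then not (the series converges absolutely).


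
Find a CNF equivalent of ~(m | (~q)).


Step 1: Apply De Morgan: ¬(m ∨ (¬q)) = ¬m ∧ ¬(¬q).
Step 2: Eliminate any double negations (¬¬X = X).

(~m) & q


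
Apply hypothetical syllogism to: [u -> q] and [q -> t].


Hypothetical syllogism: from (P → Q) and (Q → R), infer (P → R).
Chain the two implications through the shared middle term 'q'.

u -> t


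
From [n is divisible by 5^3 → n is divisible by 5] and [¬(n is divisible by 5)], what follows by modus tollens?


Modus tollens: from (P → Q) and ¬Q, infer ¬P.
Q = 'n is divisible by 5' is denied; since P → Q, P must also fail.

Not (n is divisible by 5^3).


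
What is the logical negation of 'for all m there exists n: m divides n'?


Negation flips each quantifier (∀↔∃) and negates the inner predicate.
¬(for all m there exists n: φ) = there exists m for all n: ¬φ.

there exists m for all n: NOT(m divides n)


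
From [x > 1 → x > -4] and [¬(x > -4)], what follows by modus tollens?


Modus tollens: from (P → Q) and ¬Q, infer ¬P.
Q = 'x > -4' is denied; since P → Q, P must also fail.

Not (x > 1).


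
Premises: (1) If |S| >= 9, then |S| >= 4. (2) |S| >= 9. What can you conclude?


Modus ponens: from (P → Q) and P, infer Q.
P = '|S| >= 9' is asserted, and P → Q holds, so Q follows.

|S| >= 4.


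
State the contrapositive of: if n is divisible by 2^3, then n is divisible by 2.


The contrapositive of (P → Q) is (¬Q → ¬P); it is logically equivalent to the original.
Here P = 'n is divisible by 2^3' and Q = 'n is divisible by 2'.

If not (n is divisible by 2), then not (n is divisible by 2^3).


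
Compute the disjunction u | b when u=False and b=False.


Disjunction is false only when both operands are false.
Substitute: u=False, b=False.
False | False evaluates to False.

False


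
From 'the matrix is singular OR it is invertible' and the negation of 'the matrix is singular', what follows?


Disjunctive syllogism: from (P ∨ Q) and ¬P, infer Q.
One disjunct, 'the matrix is singular', is ruled out; the other must hold.

it is invertible


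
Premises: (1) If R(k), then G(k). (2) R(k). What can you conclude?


Modus ponens: from (P → Q) and P, infer Q.
P = 'R(k)' is asserted, and P → Q holds, so Q follows.

G(k).


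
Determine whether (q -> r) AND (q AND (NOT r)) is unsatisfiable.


Truth table over {q, r}:
q | r | φ
---------
F | F | F
T | F | F
F | T | F
T | T | F
Every row is false.

Yes, it is a contradiction.


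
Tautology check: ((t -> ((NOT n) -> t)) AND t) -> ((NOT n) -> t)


Build the truth table over {n, t}:
n | t | φ
---------
F | F | T
T | F | T
F | T | T
T | T | T
Every row evaluates to true.

Yes, it is a tautology.


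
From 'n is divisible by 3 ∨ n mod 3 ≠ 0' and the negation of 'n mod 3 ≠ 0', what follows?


Disjunctive syllogism: from (P ∨ Q) and ¬P, infer Q.
One disjunct, 'n mod 3 ≠ 0', is ruled out; the other must hold.

n is divisible by 3


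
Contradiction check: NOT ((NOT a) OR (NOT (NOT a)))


Truth table over {a}:
a | φ
-----
F | F
T | F
Every row is false.

Yes, it is a contradiction.


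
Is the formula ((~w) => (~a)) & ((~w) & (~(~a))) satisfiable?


Check all 4 assignments over {a, w}:
a | w | φ
---------
False | False | False
True | False | False
False | True | False
True | True | False
No assignment makes the formula true.

Unsatisfiable.


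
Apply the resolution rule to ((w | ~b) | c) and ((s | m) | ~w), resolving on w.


The clauses contain complementary literals w and ~w.
Resolution eliminates this pair and disjoins the remaining literals (merging duplicates).

(((~b | c) | m) | s)


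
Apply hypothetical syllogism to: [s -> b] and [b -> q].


Hypothetical syllogism: from (P → Q) and (Q → R), infer (P → R).
Chain the two implications through the shared middle term 'b'.

s -> q


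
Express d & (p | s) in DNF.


Step 1: Distribute ∧ over ∨: d ∧ (p ∨ s) = (d ∧ p) ∨ (d ∧ s).

(d & p) | (d & s)


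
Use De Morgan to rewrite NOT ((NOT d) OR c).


De Morgan: the negation of a disjunction is the conjunction of the negations.
Distribute NOT across OR, flipping it to AND, and negate each literal.

d AND (NOT c)


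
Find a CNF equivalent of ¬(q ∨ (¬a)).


Step 1: Apply De Morgan: ¬(q ∨ (¬a)) = ¬q ∧ ¬(¬a).
Step 2: Eliminate any double negations (¬¬X = X).

(¬q) ∧ a


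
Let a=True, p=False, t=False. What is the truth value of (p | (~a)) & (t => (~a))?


Substitute a=True, p=False, t=False:
~a = False
p | (~a) = False | False = False
~a = False
t => (~a) = False => False = True
(p | (~a)) & (t => (~a)) = False & True = False

False


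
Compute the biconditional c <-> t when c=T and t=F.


Biconditional is true when both operands have the same truth value.
Substitute: c=T, t=F.
T <-> F evaluates to F.

F


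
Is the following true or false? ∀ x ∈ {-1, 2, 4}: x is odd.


Evaluate the predicate on each element: -1:T, 2:F, 4:F.
Counterexample x = 2 fails the predicate.

F


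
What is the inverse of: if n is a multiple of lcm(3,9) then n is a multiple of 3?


The inverse of (P → Q) is (¬P → ¬Q). It is equivalent to the converse, not to the original.
Here P = 'n is a multiple of lcm(3,9)' and Q = 'n is a multiple of 3'.

If not (n is a multiple of lcm(3,9)), then not (n is a multiple of 3).


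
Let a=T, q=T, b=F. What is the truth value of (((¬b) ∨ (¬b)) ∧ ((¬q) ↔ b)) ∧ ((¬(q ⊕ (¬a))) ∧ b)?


Substitute a=T, q=T, b=F:
… (earlier sub-steps elided)
¬b = T
(¬b) ∨ (¬b) = T ∨ T = T
¬q = F
(¬q) ↔ b = F ↔ F = T
((¬b) ∨ (¬b)) ∧ ((¬q) ↔ b) = T ∧ T = T
¬a = F
q ⊕ (¬a) = T ⊕ F = T
¬(q ⊕ (¬a)) = F
(¬(q ⊕ (¬a))) ∧ b = F ∧ F = F
(((¬b) ∨ (¬b)) ∧ ((¬q) ↔ b)) ∧ ((¬(q ⊕ (¬a))) ∧ b) = T ∧ F = F

F


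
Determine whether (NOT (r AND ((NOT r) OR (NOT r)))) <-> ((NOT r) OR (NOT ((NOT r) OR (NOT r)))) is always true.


Build the truth table over {r}:
r | φ
-----
F | T
T | T
Every row evaluates to true.

Yes, it is a tautology.


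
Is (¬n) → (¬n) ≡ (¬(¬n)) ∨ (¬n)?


Compare truth tables:
n | φ | ψ
---------
F | T | T
T | T | T
The columns φ and ψ agree on every row.

Yes, they are logically equivalent.


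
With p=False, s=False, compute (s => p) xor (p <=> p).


Substitute p=False, s=False:
s => p = False => False = True
p <=> p = False <=> False = True
(s => p) xor (p <=> p) = True xor True = False

False


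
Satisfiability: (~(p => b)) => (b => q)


Search for a satisfying assignment over {b, p, q}.
Try b=False, p=False, q=False: the formula evaluates to True.
A satisfying assignment exists.

Satisfiable.


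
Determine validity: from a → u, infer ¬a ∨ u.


This matches the form of material implication: the conclusion follows in every model of the premises.

Valid.


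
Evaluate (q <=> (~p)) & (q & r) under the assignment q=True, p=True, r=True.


Substitute q=True, p=True, r=True:
~p = False
q <=> (~p) = True <=> False = False
q & r = True & True = True
(q <=> (~p)) & (q & r) = False & True = False

False


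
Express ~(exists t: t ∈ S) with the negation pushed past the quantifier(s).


¬(forall x: φ) = exists x: ¬φ, and ¬(exists x: φ) = forall x: ¬φ.
Apply to the existential statement.

forall t: ~(t ∈ S)


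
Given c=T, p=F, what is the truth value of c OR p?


Disjunction is false only when both operands are false.
Substitute: c=T, p=F.
T OR F evaluates to T.

T


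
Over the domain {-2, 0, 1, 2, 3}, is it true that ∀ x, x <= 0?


Evaluate the predicate on each element: -2:T, 0:T, 1:F, 2:F, 3:F.
Counterexample x = 1 fails the predicate.

F


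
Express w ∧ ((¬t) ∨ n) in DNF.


Step 1: Distribute ∧ over ∨: w ∧ ((¬t) ∨ n) = (w ∧ (¬t)) ∨ (w ∧ n).

(w ∧ (¬t)) ∨ (w ∧ n)


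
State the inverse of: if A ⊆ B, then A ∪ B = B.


The inverse of (P → Q) is (¬P → ¬Q). It is equivalent to the converse, not to the original.
Here P = 'A ⊆ B' and Q = 'A ∪ B = B'.

If not (A ⊆ B), then not (A ∪ B = B).


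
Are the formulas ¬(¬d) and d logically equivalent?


Compare truth tables:
d | φ | ψ
---------
F | F | F
T | T | T
The columns φ and ψ agree on every row.

Yes, they are logically equivalent.


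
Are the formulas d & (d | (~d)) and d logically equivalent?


Compare truth tables:
d | φ | ψ
---------
False | False | False
True | True | True
The columns φ and ψ agree on every row.

Yes, they are logically equivalent.


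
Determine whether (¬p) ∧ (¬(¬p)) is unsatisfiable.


Truth table over {p}:
p | φ
-----
F | F
T | F
Every row is false.

Yes, it is a contradiction.


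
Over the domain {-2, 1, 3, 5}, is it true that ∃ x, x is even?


Evaluate the predicate on each element: -2:T, 1:F, 3:F, 5:F.
Witness x = -2 satisfies the predicate.

T


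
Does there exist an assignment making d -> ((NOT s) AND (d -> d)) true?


Search for a satisfying assignment over {d, s}.
Try d=F, s=F: the formula evaluates to T.
A satisfying assignment exists.

Satisfiable.


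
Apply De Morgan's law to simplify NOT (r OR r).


De Morgan: the negation of a disjunction is the conjunction of the negations.
Distribute NOT across OR, flipping it to AND, and negate each literal.

(NOT r) AND (NOT r)


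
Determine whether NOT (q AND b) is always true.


Build the truth table over {b, q}:
b | q | φ
---------
F | F | T
T | F | T
F | T | T
T | T | F
Counterexample at row 4: with b=T, q=T, the formula is F.

No, it is not a tautology.


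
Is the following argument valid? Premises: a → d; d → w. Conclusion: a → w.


This matches the form of hypothetical syllogism: the conclusion follows in every model of the premises.

Valid.


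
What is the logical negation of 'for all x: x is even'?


¬(for all x: φ) = there exists x: ¬φ, and ¬(there exists x: φ) = for all x: ¬φ.
Apply to the universal statement.

there exists x: NOT(x is even)


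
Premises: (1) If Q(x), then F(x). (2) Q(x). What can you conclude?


Modus ponens: from (P → Q) and P, infer Q.
P = 'Q(x)' is asserted, and P → Q holds, so Q follows.

F(x).


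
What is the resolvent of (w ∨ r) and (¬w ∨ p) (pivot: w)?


The clauses contain complementary literals w and ¬w.
Resolution eliminates this pair and disjoins the remaining literals (merging duplicates).

(r ∨ p)


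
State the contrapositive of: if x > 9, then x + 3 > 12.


The contrapositive of (P → Q) is (¬Q → ¬P); it is logically equivalent to the original.
Here P = 'x > 9' and Q = 'x + 3 > 12'.

If not (x + 3 > 12), then not (x > 9).


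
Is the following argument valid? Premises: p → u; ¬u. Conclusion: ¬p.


This matches the form of modus tollens: the conclusion follows in every model of the premises.

Valid.


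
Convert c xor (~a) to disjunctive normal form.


Step 1: c ⊕ (¬a) is true exactly when they disagree: (c ∧ ¬(¬a)) ∨ (¬c ∧ (¬a)).
Step 2: Eliminate any double negations (¬¬X = X).

(c & a) | ((~c) & (~a))


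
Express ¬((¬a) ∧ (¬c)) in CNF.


Step 1: Apply De Morgan: ¬((¬a) ∧ (¬c)) = ¬(¬a) ∨ ¬(¬c).
Step 2: Eliminate any double negations (¬¬X = X).

a ∨ c


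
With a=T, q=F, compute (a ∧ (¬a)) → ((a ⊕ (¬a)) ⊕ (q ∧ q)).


Substitute a=T, q=F:
¬a = F
a ∧ (¬a) = T ∧ F = F
¬a = F
a ⊕ (¬a) = T ⊕ F = T
q ∧ q = F ∧ F = F
(a ⊕ (¬a)) ⊕ (q ∧ q) = T ⊕ F = T
(a ∧ (¬a)) → ((a ⊕ (¬a)) ⊕ (q ∧ q)) = F → T = T

T


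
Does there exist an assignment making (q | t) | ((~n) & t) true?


Search for a satisfying assignment over {n, q, t}.
Try n=False, q=True, t=False: the formula evaluates to True.
A satisfying assignment exists.

Satisfiable.


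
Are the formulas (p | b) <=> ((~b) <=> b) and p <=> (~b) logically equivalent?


Compare truth tables:
b | p | φ | ψ
-------------
False | False | True | False
True | False | False | True
False | True | False | True
True | True | False | False
They differ at row 1 (b=False, p=False): φ=True but ψ=False.

No, they are not logically equivalent.


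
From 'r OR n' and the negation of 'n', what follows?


Disjunctive syllogism: from (P ∨ Q) and ¬P, infer Q.
One disjunct, 'n', is ruled out; the other must hold.

r


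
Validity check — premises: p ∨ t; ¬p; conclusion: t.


This matches the form of disjunctive syllogism: the conclusion follows in every model of the premises.

Valid.


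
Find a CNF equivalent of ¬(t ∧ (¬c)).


Step 1: Apply De Morgan: ¬(t ∧ (¬c)) = ¬t ∨ ¬(¬c).
Step 2: Eliminate any double negations (¬¬X = X).

(¬t) ∨ c


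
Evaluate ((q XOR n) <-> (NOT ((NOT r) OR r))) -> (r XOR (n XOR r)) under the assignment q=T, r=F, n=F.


Substitute q=T, r=F, n=F:
q XOR n = T XOR F = T
NOT r = T
(NOT r) OR r = T OR F = T
NOT ((NOT r) OR r) = F
(q XOR n) <-> (NOT ((NOT r) OR r)) = T <-> F = F
n XOR r = F XOR F = F
r XOR (n XOR r) = F XOR F = F
((q XOR n) <-> (NOT ((NOT r) OR r))) -> (r XOR (n XOR r)) = F -> F = T

T


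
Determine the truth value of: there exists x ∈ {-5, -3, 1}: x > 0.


Evaluate the predicate on each element: -5:F, -3:F, 1:T.
Witness x = 1 satisfies the predicate.

T


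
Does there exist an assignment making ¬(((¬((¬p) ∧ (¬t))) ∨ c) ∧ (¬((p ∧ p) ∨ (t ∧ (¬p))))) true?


Search for a satisfying assignment over {c, p, t}.
Try c=F, p=F, t=F: the formula evaluates to T.
A satisfying assignment exists.

Satisfiable.


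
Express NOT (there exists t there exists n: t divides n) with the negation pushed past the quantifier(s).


Negation flips each quantifier (∀↔∃) and negates the inner predicate.
¬(there exists t there exists n: φ) = for all t for all n: ¬φ.

for all t for all n: NOT(t divides n)


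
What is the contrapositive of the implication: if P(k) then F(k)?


The contrapositive of (P → Q) is (¬Q → ¬P); it is logically equivalent to the original.
Here P = 'P(k)' and Q = 'F(k)'.

If not (F(k)), then not (P(k)).


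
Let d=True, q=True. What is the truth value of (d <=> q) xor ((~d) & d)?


Substitute d=True, q=True:
d <=> q = True <=> True = True
~d = False
(~d) & d = False & True = False
(d <=> q) xor ((~d) & d) = True xor False = True

True


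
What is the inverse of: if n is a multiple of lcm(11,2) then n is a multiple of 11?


The inverse of (P → Q) is (¬P → ¬Q). It is equivalent to the converse, not to the original.
Here P = 'n is a multiple of lcm(11,2)' and Q = 'n is a multiple of 11'.

If not (n is a multiple of lcm(11,2)), then not (n is a multiple of 11).


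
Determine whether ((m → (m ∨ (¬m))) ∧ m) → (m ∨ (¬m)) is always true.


Build the truth table over {m}:
m | φ
-----
F | T
T | T
Every row evaluates to true.

Yes, it is a tautology.


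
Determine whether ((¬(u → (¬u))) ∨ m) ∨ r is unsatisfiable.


Truth table over {m, r, u}:
m | r | u | φ
-------------
F | F | F | F
T | F | F | T
F | T | F | T
T | T | F | T
F | F | T | T
T | F | T | T
F | T | T | T
T | T | T | T
Satisfying assignment at row 2: m=T, r=F, u=F gives T.

No, it is not a contradiction.


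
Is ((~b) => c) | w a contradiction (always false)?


Truth table over {b, c, w}:
b | c | w | φ
-------------
False | False | False | False
True | False | False | True
False | True | False | True
True | True | False | True
False | False | True | True
True | False | True | True
False | True | True | True
True | True | True | True
Satisfying assignment at row 2: b=True, c=False, w=False gives True.

No, it is not a contradiction.


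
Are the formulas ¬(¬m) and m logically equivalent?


Compare truth tables:
m | φ | ψ
---------
F | F | F
T | T | T
The columns φ and ψ agree on every row.

Yes, they are logically equivalent.


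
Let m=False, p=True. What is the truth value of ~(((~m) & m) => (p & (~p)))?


Substitute m=False, p=True:
~m = True
(~m) & m = True & False = False
~p = False
p & (~p) = True & False = False
((~m) & m) => (p & (~p)) = False => False = True
~(((~m) & m) => (p & (~p))) = False

False


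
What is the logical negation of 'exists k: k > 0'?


¬(forall x: φ) = exists x: ¬φ, and ¬(exists x: φ) = forall x: ¬φ.
Apply to the existential statement.

forall k: ~(k > 0)


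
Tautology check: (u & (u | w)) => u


Build the truth table over {u, w}:
u | w | φ
---------
False | False | True
True | False | True
False | True | True
True | True | True
Every row evaluates to true.

Yes, it is a tautology.


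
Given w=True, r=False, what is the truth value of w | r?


Disjunction is false only when both operands are false.
Substitute: w=True, r=False.
True | False evaluates to True.

True


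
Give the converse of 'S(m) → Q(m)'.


The converse of (P → Q) is (Q → P). It is not in general equivalent to the original.
Here P = 'S(m)' and Q = 'Q(m)'.

If Q(m), then S(m).


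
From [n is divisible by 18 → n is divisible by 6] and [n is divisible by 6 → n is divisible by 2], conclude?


Hypothetical syllogism: from (P → Q) and (Q → R), infer (P → R).
Chain the two implications through the shared middle term 'n is divisible by 6'.

n is divisible by 18 → n is divisible by 2


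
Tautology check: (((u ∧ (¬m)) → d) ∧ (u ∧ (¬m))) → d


Build the truth table over {d, m, u}:
d | m | u | φ
-------------
F | F | F | T
T | F | F | T
F | T | F | T
T | T | F | T
F | F | T | T
T | F | T | T
F | T | T | T
T | T | T | T
Every row evaluates to true.

Yes, it is a tautology.


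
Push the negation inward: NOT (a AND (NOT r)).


De Morgan: the negation of a conjunction is the disjunction of the negations.
Distribute NOT across AND, flipping it to OR, and negate each literal.

(NOT a) OR r


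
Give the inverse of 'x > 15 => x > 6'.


The inverse of (P → Q) is (¬P → ¬Q). It is equivalent to the converse, not to the original.
Here P = 'x > 15' and Q = 'x > 6'.

If not (x > 15), then not (x > 6).


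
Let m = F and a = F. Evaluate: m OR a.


Disjunction is false only when both operands are false.
Substitute: m=F, a=F.
F OR F evaluates to F.

F


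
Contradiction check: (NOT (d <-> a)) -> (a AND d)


Truth table over {a, d}:
a | d | φ
---------
F | F | T
T | F | F
F | T | F
T | T | T
Satisfying assignment at row 1: a=F, d=F gives T.

No, it is not a contradiction.


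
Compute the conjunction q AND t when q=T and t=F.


Conjunction is true only when both operands are true.
Substitute: q=T, t=F.
T AND F evaluates to F.

F


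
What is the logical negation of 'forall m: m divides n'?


¬(forall x: φ) = exists x: ¬φ, and ¬(exists x: φ) = forall x: ¬φ.
Apply to the universal statement.

exists m: ~(m divides n)


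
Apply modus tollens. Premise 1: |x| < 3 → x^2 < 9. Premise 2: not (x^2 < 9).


Modus tollens: from (P → Q) and ¬Q, infer ¬P.
Q = 'x^2 < 9' is denied; since P → Q, P must also fail.

Not (|x| < 3).


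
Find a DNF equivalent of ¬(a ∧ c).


Step 1: Apply De Morgan: ¬(a ∧ c) = ¬a ∨ ¬c.

(¬a) ∨ (¬c)


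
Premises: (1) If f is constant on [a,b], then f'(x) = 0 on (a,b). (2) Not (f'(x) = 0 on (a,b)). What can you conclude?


Modus tollens: from (P → Q) and ¬Q, infer ¬P.
Q = 'f'(x) = 0 on (a,b)' is denied; since P → Q, P must also fail.

Not (f is constant on [a,b]).


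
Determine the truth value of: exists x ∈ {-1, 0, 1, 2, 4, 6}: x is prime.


Evaluate the predicate on each element: -1:False, 0:False, 1:False, 2:True, 4:False, 6:False.
Witness x = 2 satisfies the predicate.

True


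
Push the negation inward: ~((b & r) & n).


De Morgan: the negation of a conjunction is the disjunction of the negations.
Distribute ~ across &, flipping it to |, and negate each literal.

((~b) | (~r)) | (~n)


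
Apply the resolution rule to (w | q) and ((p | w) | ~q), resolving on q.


The clauses contain complementary literals q and ~q.
Resolution eliminates this pair and disjoins the remaining literals (merging duplicates).

(w | p)


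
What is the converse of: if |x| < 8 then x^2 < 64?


The converse of (P → Q) is (Q → P). It is not in general equivalent to the original.
Here P = '|x| < 8' and Q = 'x^2 < 64'.

If x^2 < 64, then |x| < 8.


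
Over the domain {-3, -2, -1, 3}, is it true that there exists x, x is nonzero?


Evaluate the predicate on each element: -3:T, -2:T, -1:T, 3:T.
Witness x = -3 satisfies the predicate.

T


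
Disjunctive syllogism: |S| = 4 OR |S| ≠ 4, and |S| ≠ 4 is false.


Disjunctive syllogism: from (P ∨ Q) and ¬P, infer Q.
One disjunct, '|S| ≠ 4', is ruled out; the other must hold.

|S| = 4


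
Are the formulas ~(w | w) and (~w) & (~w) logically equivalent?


Compare truth tables:
w | φ | ψ
---------
False | True | True
True | False | False
The columns φ and ψ agree on every row.

Yes, they are logically equivalent.


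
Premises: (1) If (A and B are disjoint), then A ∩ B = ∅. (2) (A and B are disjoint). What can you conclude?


Modus ponens: from (P → Q) and P, infer Q.
P = '(A and B are disjoint)' is asserted, and P → Q holds, so Q follows.

A ∩ B = ∅.


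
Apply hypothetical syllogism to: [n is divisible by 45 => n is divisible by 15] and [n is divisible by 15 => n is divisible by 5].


Hypothetical syllogism: from (P → Q) and (Q → R), infer (P → R).
Chain the two implications through the shared middle term 'n is divisible by 15'.

n is divisible by 45 => n is divisible by 5


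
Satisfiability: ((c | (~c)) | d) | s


Search for a satisfying assignment over {c, d, s}.
Try c=False, d=False, s=False: the formula evaluates to True.
A satisfying assignment exists.

Satisfiable.


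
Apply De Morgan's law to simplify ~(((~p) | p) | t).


De Morgan: the negation of a disjunction is the conjunction of the negations.
Distribute ~ across |, flipping it to &, and negate each literal.

(p & (~p)) & (~t)


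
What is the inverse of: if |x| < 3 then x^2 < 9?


The inverse of (P → Q) is (¬P → ¬Q). It is equivalent to the converse, not to the original.
Here P = '|x| < 3' and Q = 'x^2 < 9'.

If not (|x| < 3), then not (x^2 < 9).


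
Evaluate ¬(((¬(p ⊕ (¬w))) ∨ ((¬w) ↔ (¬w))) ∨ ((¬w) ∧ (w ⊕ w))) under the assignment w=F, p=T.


Substitute w=F, p=T:
… (earlier sub-steps elided)
¬(p ⊕ (¬w)) = T
¬w = T
¬w = T
(¬w) ↔ (¬w) = T ↔ T = T
(¬(p ⊕ (¬w))) ∨ ((¬w) ↔ (¬w)) = T ∨ T = T
¬w = T
w ⊕ w = F ⊕ F = F
(¬w) ∧ (w ⊕ w) = T ∧ F = F
((¬(p ⊕ (¬w))) ∨ ((¬w) ↔ (¬w))) ∨ ((¬w) ∧ (w ⊕ w)) = T ∨ F = T
¬(((¬(p ⊕ (¬w))) ∨ ((¬w) ↔ (¬w))) ∨ ((¬w) ∧ (w ⊕ w))) = F

F


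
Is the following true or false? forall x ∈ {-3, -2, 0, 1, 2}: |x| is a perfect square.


Evaluate the predicate on each element: -3:False, -2:False, 0:True, 1:True, 2:False.
Counterexample x = -3 fails the predicate.

False


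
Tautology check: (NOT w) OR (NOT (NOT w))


Build the truth table over {w}:
w | φ
-----
F | T
T | T
Every row evaluates to true.

Yes, it is a tautology.


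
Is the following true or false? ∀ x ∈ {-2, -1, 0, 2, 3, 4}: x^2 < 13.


Evaluate the predicate on each element: -2:T, -1:T, 0:T, 2:T, 3:T, 4:F.
Counterexample x = 4 fails the predicate.

F


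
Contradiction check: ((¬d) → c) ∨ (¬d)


Truth table over {c, d}:
c | d | φ
---------
F | F | T
T | F | T
F | T | T
T | T | T
Satisfying assignment at row 1: c=F, d=F gives T.

No, it is not a contradiction.


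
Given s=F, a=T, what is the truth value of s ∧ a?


Conjunction is true only when both operands are true.
Substitute: s=F, a=T.
F ∧ T evaluates to F.

F


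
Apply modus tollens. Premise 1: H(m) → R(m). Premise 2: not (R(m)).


Modus tollens: from (P → Q) and ¬Q, infer ¬P.
Q = 'R(m)' is denied; since P → Q, P must also fail.

Not (H(m)).


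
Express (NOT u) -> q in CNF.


Step 1: Rewrite (¬u) → q as ¬(¬u) ∨ q.
Step 2: Eliminate any double negations (¬¬X = X).

u OR q


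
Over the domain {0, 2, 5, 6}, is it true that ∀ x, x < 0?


Evaluate the predicate on each element: 0:F, 2:F, 5:F, 6:F.
Counterexample x = 0 fails the predicate.

F


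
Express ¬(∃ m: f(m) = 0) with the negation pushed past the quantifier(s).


¬(∀ x: φ) = ∃ x: ¬φ, and ¬(∃ x: φ) = ∀ x: ¬φ.
Apply to the existential statement.

∀ m: ¬(f(m) = 0)


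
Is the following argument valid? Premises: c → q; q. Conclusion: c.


This is affirming the consequent (fallacy). There exist truth assignments where the premises are all true but the conclusion is false.

Invalid.


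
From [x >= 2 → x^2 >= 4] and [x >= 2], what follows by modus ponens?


Modus ponens: from (P → Q) and P, infer Q.
P = 'x >= 2' is asserted, and P → Q holds, so Q follows.

x^2 >= 4.


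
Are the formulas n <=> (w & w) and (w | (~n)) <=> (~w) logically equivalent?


Compare truth tables:
n | w | φ | ψ
-------------
False | False | True | True
True | False | False | False
False | True | False | False
True | True | True | False
They differ at row 4 (n=True, w=True): φ=True but ψ=False.

No, they are not logically equivalent.


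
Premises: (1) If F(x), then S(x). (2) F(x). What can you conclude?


Modus ponens: from (P → Q) and P, infer Q.
P = 'F(x)' is asserted, and P → Q holds, so Q follows.

S(x).


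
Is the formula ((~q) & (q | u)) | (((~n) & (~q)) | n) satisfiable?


Search for a satisfying assignment over {n, q, u}.
Try n=False, q=False, u=False: the formula evaluates to True.
A satisfying assignment exists.

Satisfiable.


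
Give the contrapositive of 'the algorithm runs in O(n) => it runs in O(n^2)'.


The contrapositive of (P → Q) is (¬Q → ¬P); it is logically equivalent to the original.
Here P = 'the algorithm runs in O(n)' and Q = 'it runs in O(n^2)'.

If not (it runs in O(n^2)), then not (the algorithm runs in O(n)).


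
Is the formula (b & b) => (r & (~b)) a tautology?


Build the truth table over {b, r}:
b | r | φ
---------
False | False | True
True | False | False
False | True | True
True | True | False
Counterexample at row 2: with b=True, r=False, the formula is False.

No, it is not a tautology.


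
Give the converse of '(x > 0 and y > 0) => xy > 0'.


The converse of (P → Q) is (Q → P). It is not in general equivalent to the original.
Here P = '(x > 0 and y > 0)' and Q = 'xy > 0'.

If xy > 0, then (x > 0 and y > 0).


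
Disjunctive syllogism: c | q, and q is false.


Disjunctive syllogism: from (P ∨ Q) and ¬P, infer Q.
One disjunct, 'q', is ruled out; the other must hold.

c


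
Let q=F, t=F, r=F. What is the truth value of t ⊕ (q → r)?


Substitute q=F, t=F, r=F:
q → r = F → F = T
t ⊕ (q → r) = F ⊕ T = T

T


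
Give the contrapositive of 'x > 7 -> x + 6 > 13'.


The contrapositive of (P → Q) is (¬Q → ¬P); it is logically equivalent to the original.
Here P = 'x > 7' and Q = 'x + 6 > 13'.

If not (x + 6 > 13), then not (x > 7).


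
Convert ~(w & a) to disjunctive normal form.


Step 1: Apply De Morgan: ¬(w ∧ a) = ¬w ∨ ¬a.

(~w) | (~a)


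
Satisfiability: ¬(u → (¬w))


Search for a satisfying assignment over {u, w}.
Try u=T, w=T: the formula evaluates to T.
A satisfying assignment exists.

Satisfiable.


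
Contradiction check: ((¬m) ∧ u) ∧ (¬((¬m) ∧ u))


Truth table over {m, u}:
m | u | φ
---------
F | F | F
T | F | F
F | T | F
T | T | F
Every row is false.

Yes, it is a contradiction.


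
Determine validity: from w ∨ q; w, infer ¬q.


This is affirming a disjunct (fallacy). There exist truth assignments where the premises are all true but the conclusion is false.

Invalid.


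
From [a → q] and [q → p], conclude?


Hypothetical syllogism: from (P → Q) and (Q → R), infer (P → R).
Chain the two implications through the shared middle term 'q'.

a → p


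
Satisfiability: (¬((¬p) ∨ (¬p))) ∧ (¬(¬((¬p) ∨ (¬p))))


Check all 2 assignments over {p}:
p | φ
-----
F | F
T | F
No assignment makes the formula true.

Unsatisfiable.


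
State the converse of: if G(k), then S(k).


The converse of (P → Q) is (Q → P). It is not in general equivalent to the original.
Here P = 'G(k)' and Q = 'S(k)'.

If S(k), then G(k).


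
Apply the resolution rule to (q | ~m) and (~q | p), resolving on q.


The clauses contain complementary literals q and ~q.
Resolution eliminates this pair and disjoins the remaining literals (merging duplicates).

(~m | p)


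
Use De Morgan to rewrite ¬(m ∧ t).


De Morgan: the negation of a conjunction is the disjunction of the negations.
Distribute ¬ across ∧, flipping it to ∨, and negate each literal.

(¬m) ∨ (¬t)


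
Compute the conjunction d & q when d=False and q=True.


Conjunction is true only when both operands are true.
Substitute: d=False, q=True.
False & True evaluates to False.

False


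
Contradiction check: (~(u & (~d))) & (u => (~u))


Truth table over {d, u}:
d | u | φ
---------
False | False | True
True | False | True
False | True | False
True | True | False
Satisfying assignment at row 1: d=False, u=False gives True.

No, it is not a contradiction.


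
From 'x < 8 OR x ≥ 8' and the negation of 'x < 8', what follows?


Disjunctive syllogism: from (P ∨ Q) and ¬P, infer Q.
One disjunct, 'x < 8', is ruled out; the other must hold.

x ≥ 8


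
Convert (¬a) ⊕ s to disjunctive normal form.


Step 1: (¬a) ⊕ s is true exactly when they disagree: ((¬a) ∧ ¬s) ∨ (¬(¬a) ∧ s).
Step 2: Eliminate any double negations (¬¬X = X).

((¬a) ∧ (¬s)) ∨ (a ∧ s)


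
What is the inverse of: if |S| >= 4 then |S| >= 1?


The inverse of (P → Q) is (¬P → ¬Q). It is equivalent to the converse, not to the original.
Here P = '|S| >= 4' and Q = '|S| >= 1'.

If not (|S| >= 4), then not (|S| >= 1).
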